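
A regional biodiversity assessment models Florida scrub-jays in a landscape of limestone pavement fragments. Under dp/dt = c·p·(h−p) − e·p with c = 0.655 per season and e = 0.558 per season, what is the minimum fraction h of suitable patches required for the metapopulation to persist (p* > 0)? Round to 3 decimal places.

0.852

p* = h − e/c is positive only when h > e/c.
h_min = e/c = 0.558/0.655 = 0.8519.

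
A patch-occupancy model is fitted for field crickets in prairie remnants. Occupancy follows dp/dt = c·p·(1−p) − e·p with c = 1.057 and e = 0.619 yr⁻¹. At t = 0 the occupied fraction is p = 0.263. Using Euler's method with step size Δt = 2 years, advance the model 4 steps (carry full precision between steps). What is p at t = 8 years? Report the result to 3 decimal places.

0.414

Update rule: p ← p + [c·p·(1−p) − e·p]·Δt with Δt = 2.
t = 2: p = 0.26300 + (+0.08416) = 0.34716
t = 4: p = 0.34716 + (+0.04933) = 0.39649
t = 6: p = 0.39649 + (+0.01499) = 0.41149
t = 8: p = 0.41149 + (+0.00252) = 0.41400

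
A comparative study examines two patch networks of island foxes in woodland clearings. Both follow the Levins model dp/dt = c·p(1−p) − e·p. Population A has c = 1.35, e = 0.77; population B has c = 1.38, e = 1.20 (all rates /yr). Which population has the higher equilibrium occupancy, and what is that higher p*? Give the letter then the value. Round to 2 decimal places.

A: p*_A = 1 − 0.77/1.35 = 0.4296.
B: p*_B = 1 − 1.20/1.38 = 0.1304.
A is higher at 0.4296.

A, 0.43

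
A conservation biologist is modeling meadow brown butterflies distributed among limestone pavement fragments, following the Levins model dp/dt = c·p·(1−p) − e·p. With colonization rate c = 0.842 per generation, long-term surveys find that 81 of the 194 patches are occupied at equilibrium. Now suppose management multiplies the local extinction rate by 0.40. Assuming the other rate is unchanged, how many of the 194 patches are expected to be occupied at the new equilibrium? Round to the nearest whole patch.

149

Observed p* = 81/194 = 0.41753.
Balance c(1−p*) = e gives e = 0.842×(1 − 0.41753) = 0.49044.
New p* = 1 − e/c = 1 − 0.19618/0.84200 = 0.76701.
Expected occupied = 194 × 0.76701 = 148.80 ≈ 149.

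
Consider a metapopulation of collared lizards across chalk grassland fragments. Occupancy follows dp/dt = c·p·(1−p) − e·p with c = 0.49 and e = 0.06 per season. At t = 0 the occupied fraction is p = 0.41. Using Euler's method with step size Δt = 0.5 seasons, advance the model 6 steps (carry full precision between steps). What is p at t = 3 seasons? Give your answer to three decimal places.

Update rule: p ← p + [c·p·(1−p) − e·p]·Δt with Δt = 0.5.
  1  |  dp/dt·Δt = +0.046966  |  p_1 = 0.456965
  2  |  dp/dt·Δt = +0.047087  |  p_2 = 0.504053
  3  |  dp/dt·Δt = +0.046124  |  p_3 = 0.550177
  4  |  dp/dt·Δt = +0.044128  |  p_4 = 0.594305
  5  |  dp/dt·Δt = +0.041242  |  p_5 = 0.635547
  6  |  dp/dt·Δt = +0.037682  |  p_6 = 0.673229

0.673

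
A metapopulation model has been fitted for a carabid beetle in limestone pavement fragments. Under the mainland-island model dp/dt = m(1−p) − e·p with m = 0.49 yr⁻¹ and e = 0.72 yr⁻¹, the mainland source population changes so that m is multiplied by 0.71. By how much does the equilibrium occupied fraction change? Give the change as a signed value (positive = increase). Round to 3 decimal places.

Before: p* = 0.49/(0.49+0.72) = 0.4050.
After: m = 0.3479, e = 0.72; p* = 0.3479/1.0679 = 0.3258.
Δp* = 0.3258 − 0.4050 = -0.0792.

-0.079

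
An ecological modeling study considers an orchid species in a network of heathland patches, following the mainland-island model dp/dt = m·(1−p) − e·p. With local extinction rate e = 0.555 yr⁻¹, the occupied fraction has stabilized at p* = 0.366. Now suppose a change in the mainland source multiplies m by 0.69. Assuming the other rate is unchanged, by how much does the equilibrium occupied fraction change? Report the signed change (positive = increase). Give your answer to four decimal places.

Balance m(1−p*) = e·p* gives m = e·p*/(1−p*) = 0.555×0.36600/0.63400 = 0.32039.
New p* = m/(m+e) = 0.22107/(0.22107+0.55500) = 0.28486.
Δp* = 0.28486 − 0.36600 = -0.08114.

-0.0811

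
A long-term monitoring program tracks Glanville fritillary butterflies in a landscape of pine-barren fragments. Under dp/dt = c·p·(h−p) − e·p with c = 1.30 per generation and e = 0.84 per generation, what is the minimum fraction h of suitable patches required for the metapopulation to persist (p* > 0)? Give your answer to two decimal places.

0.65

p* = h − e/c is positive only when h > e/c.
h_min = e/c = 0.84/1.30 = 0.6462.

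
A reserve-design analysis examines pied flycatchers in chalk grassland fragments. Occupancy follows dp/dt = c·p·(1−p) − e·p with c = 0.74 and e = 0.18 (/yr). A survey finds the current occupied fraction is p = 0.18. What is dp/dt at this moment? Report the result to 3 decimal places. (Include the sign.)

0.077

Colonization term: c·p·(1−p) = 0.74×0.18×0.8200 = 0.10922.
Extinction term: e·p = 0.03240.
dp/dt = 0.10922 − 0.03240 = 0.07682.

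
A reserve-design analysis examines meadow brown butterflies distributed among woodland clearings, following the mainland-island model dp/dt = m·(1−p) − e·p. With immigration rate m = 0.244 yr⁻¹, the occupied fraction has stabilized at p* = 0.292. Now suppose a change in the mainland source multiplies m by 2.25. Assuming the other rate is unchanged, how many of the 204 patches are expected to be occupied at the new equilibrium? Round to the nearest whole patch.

98

Balance m(1−p*) = e·p* gives e = m(1−p*)/p* = 0.244×0.70800/0.29200 = 0.59162.
New p* = m/(m+e) = 0.54900/(0.54900+0.59162) = 0.48132.
Expected occupied = 204 × 0.48132 = 98.19 ≈ 98.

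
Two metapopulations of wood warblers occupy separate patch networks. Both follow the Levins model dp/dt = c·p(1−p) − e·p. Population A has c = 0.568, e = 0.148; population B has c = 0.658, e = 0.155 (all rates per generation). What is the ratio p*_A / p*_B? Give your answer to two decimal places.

A: p*_A = 1 − 0.148/0.568 = 0.7394.
B: p*_B = 1 − 0.155/0.658 = 0.7644.
p*_A / p*_B = 0.7394/0.7644 = 0.9673.

0.97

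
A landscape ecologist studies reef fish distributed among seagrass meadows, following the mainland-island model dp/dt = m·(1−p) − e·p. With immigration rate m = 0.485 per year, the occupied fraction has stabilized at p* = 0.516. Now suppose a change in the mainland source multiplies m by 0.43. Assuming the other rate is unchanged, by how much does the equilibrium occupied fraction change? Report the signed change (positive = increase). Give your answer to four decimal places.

Balance m(1−p*) = e·p* gives e = m(1−p*)/p* = 0.485×0.48400/0.51600 = 0.45492.
New p* = m/(m+e) = 0.20855/(0.20855+0.45492) = 0.31433.
Δp* = 0.31433 − 0.51600 = -0.20167.

-0.2017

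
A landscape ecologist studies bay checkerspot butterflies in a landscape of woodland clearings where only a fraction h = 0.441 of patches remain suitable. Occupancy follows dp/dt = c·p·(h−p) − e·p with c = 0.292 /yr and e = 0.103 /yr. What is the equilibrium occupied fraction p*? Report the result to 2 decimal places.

0.09

Setting dp/dt = 0 and dividing by p* gives c·(h−p*) = e.
So p* = h − e/c = 0.441 − 0.103/0.292 = 0.441 − 0.3527 = 0.0883.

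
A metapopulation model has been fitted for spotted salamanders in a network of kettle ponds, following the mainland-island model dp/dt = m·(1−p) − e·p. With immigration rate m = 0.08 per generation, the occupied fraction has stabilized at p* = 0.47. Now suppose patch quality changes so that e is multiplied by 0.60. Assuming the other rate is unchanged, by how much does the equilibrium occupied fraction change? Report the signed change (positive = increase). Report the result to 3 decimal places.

0.126

Balance m(1−p*) = e·p* gives e = m(1−p*)/p* = 0.08×0.53000/0.47000 = 0.09021.
New p* = m/(m+e) = 0.08000/(0.08000+0.05413) = 0.59644.
Δp* = 0.59644 − 0.47000 = +0.12644.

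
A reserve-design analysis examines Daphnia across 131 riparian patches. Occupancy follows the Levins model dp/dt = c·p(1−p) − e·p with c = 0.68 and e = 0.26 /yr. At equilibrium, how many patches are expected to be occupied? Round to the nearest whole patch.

81

p* = 1 − e/c = 1 − 0.26/0.68 = 0.6176.
Expected occupied patches = N × p* = 131 × 0.6176 = 80.91 ≈ 81.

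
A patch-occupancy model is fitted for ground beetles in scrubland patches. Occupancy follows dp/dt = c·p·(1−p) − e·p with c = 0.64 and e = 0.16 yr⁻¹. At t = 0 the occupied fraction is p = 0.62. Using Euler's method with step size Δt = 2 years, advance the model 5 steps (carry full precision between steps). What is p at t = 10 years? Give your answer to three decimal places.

Update rule: p ← p + [c·p·(1−p) − e·p]·Δt with Δt = 2.
p: 0.62000 → 0.72317  (Δp = +0.10317)
p: 0.72317 → 0.74801  (Δp = +0.02484)
p: 0.74801 → 0.74992  (Δp = +0.00191)
p: 0.74992 → 0.75000  (Δp = +0.00008)
p: 0.75000 → 0.75000  (Δp = +0.00000)

0.750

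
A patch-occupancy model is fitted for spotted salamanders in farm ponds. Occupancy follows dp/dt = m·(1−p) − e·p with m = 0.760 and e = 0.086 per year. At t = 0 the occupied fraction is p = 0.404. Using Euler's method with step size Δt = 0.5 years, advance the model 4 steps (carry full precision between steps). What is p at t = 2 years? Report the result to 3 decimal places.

Update rule: p ← p + [m·(1−p) − e·p]·Δt with Δt = 0.5.
  1  |  dp/dt·Δt = +0.209108  |  p_1 = 0.613108
  2  |  dp/dt·Δt = +0.120655  |  p_2 = 0.733763
  3  |  dp/dt·Δt = +0.069618  |  p_3 = 0.803381
  4  |  dp/dt·Δt = +0.040170  |  p_4 = 0.843551

0.844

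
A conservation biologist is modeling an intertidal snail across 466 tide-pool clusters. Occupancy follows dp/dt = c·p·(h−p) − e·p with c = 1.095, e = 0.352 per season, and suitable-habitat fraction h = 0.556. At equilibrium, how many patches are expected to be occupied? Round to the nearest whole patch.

p* = h − e/c = 0.556 − 0.3215 = 0.2345.
Expected occupied patches = N × p* = 466 × 0.2345 = 109.30 ≈ 109.

109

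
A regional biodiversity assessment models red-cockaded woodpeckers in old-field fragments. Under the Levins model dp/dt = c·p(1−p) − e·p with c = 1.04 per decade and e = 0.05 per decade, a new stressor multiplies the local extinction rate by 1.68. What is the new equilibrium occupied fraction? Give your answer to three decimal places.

0.919

Before: p* = 1 − 0.05/1.04 = 0.9519.
After the change, c = 1.04, e = 0.084, so p* = 1 − 0.084/1.04 = 0.9192.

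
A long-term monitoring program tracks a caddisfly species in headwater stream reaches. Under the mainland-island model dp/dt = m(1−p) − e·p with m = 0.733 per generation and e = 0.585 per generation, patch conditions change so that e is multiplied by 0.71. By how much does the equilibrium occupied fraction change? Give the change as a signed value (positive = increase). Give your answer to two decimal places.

0.08

Before: p* = 0.733/(0.733+0.585) = 0.5561.
After: m = 0.733, e = 0.41535; p* = 0.733/1.1483 = 0.6383.
Δp* = 0.6383 − 0.5561 = +0.0822.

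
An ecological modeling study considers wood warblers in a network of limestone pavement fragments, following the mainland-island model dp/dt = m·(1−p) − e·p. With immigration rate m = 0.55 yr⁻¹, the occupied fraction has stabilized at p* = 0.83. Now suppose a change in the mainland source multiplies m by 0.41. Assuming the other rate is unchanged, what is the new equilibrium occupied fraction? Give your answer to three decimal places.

0.667

Balance m(1−p*) = e·p* gives e = m(1−p*)/p* = 0.55×0.17000/0.83000 = 0.11265.
New p* = m/(m+e) = 0.22550/(0.22550+0.11265) = 0.66686.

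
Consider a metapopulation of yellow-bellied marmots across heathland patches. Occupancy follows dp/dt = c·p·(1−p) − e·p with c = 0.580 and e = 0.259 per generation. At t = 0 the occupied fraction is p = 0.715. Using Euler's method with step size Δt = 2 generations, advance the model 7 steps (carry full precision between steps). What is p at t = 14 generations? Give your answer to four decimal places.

0.5535

Update rule: p ← p + [c·p·(1−p) − e·p]·Δt with Δt = 2.
  1  |  dp/dt·Δt = -0.133991  |  p_1 = 0.581009
  2  |  dp/dt·Δt = -0.018575  |  p_2 = 0.562434
  3  |  dp/dt·Δt = -0.005862  |  p_3 = 0.556571
  4  |  dp/dt·Δt = -0.002016  |  p_4 = 0.554555
  5  |  dp/dt·Δt = -0.000712  |  p_5 = 0.553843
  6  |  dp/dt·Δt = -0.000254  |  p_6 = 0.553589
  7  |  dp/dt·Δt = -0.000091  |  p_7 = 0.553499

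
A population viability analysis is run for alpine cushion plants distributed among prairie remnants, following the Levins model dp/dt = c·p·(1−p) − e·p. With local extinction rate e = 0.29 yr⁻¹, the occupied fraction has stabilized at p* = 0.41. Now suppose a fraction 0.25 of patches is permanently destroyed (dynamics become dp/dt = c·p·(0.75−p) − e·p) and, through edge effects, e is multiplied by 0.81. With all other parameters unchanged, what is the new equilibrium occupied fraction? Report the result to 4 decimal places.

Balance c(1−p*) = e gives c = e/(1 − 0.41000) = 0.29/0.59000 = 0.49153.
New p* = 0.75 − e/c = 0.75 − 0.23490/0.49153 = 0.27210.

0.2721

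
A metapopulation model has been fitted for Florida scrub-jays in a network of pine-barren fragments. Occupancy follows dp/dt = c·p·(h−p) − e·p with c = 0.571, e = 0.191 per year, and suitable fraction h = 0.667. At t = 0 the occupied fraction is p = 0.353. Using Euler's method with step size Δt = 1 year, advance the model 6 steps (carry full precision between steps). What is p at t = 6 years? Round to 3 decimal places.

0.338

Update rule: p ← p + [c·p·(h−p) − e·p]·Δt with Δt = 1.
step 1: Δp = -0.00413, p = 0.34887
step 2: Δp = -0.00326, p = 0.34561
step 3: Δp = -0.00259, p = 0.34302
step 4: Δp = -0.00206, p = 0.34096
step 5: Δp = -0.00165, p = 0.33931
step 6: Δp = -0.00132, p = 0.33799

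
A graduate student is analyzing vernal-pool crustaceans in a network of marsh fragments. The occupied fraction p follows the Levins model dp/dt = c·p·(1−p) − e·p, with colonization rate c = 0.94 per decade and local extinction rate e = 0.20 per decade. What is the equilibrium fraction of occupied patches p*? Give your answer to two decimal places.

Setting dp/dt = 0 and dividing through by p* gives c·(1−p*) = e.
So p* = 1 − e/c = 1 − 0.20/0.94 = 1 − 0.2128 = 0.7872.

0.79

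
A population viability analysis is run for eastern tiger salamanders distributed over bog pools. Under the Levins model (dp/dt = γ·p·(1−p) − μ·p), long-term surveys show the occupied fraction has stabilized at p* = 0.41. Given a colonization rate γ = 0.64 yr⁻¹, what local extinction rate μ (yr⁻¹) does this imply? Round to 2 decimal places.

0.38

At equilibrium γ(1−p*) = μ.
μ = 0.64 × (1 − 0.41) = 0.64 × 0.5900 = 0.3776.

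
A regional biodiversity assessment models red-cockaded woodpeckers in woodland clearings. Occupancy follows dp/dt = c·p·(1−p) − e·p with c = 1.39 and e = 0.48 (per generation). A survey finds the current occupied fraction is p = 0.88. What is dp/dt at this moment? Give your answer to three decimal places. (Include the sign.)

Colonization term: c·p·(1−p) = 1.39×0.88×0.1200 = 0.14678.
Extinction term: e·p = 0.42240.
dp/dt = 0.14678 − 0.42240 = -0.27562.

-0.276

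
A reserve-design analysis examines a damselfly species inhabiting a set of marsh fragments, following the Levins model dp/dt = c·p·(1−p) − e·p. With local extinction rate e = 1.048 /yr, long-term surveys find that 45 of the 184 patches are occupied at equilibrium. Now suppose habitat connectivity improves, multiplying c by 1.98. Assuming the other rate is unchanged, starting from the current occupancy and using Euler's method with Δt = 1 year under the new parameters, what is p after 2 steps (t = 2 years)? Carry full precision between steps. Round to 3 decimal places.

Observed p* = 45/184 = 0.24457.
Balance c(1−p*) = e gives c = e/(1 − 0.24457) = 1.048/0.75543 = 1.38728.
Starting from p₀ = 0.24457; update p ← p + (dp/dt)·Δt with the new parameters.
p: 0.24457 → 0.49574  (Δp = +0.25118)
p: 0.49574 → 0.66286  (Δp = +0.16711)

0.663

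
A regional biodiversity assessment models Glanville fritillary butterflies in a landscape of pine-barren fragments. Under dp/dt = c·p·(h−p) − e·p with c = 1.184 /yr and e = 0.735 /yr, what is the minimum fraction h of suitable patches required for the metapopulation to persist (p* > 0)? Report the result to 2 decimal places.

p* = h − e/c is positive only when h > e/c.
h_min = e/c = 0.735/1.184 = 0.6208.

0.62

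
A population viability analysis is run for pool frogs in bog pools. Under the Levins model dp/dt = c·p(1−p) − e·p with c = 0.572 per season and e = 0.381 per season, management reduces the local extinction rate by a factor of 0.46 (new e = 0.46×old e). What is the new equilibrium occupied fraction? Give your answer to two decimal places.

Before: p* = 1 − 0.381/0.572 = 0.3339.
After the change, c = 0.572, e = 0.17526, so p* = 1 − 0.17526/0.572 = 0.6936.

0.69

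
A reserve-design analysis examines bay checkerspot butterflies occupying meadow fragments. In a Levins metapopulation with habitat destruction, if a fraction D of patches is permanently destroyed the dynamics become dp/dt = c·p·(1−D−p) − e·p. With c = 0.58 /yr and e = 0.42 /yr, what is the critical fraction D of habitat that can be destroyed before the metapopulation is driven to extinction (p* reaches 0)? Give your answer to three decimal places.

The nontrivial equilibrium is p* = (1−D) − e/c; extinction occurs when this hits zero.
So D_crit = 1 − e/c = 1 − 0.42/0.58 = 1 − 0.7241 = 0.2759.
This equals the undisturbed p*, a classic result of Lande's extension.

0.276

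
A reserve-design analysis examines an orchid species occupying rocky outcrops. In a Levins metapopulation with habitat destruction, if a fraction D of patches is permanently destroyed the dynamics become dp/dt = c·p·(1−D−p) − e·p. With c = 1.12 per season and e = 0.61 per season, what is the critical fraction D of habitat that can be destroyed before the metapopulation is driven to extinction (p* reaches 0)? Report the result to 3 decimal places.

The nontrivial equilibrium is p* = (1−D) − e/c; extinction occurs when this hits zero.
So D_crit = 1 − e/c = 1 − 0.61/1.12 = 1 − 0.5446 = 0.4554.
Note this equals the original equilibrium occupancy — the Levins extinction-debt result.

0.455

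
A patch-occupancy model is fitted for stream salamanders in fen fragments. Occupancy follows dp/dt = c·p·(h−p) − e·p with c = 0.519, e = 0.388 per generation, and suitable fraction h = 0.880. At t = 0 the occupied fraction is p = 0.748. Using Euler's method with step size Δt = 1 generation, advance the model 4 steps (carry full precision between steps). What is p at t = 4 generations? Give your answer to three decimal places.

Update rule: p ← p + [c·p·(h−p) − e·p]·Δt with Δt = 1.
p: 0.74800 → 0.50902  (Δp = -0.23898)
p: 0.50902 → 0.40953  (Δp = -0.09949)
p: 0.40953 → 0.35063  (Δp = -0.05890)
p: 0.35063 → 0.31092  (Δp = -0.03971)

0.311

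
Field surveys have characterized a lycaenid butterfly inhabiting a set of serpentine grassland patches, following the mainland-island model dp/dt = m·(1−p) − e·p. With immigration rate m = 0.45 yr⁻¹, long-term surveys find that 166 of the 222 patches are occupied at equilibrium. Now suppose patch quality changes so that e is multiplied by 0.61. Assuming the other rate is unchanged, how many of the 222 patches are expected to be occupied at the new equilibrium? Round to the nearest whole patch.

Observed p* = 166/222 = 0.74775.
Balance m(1−p*) = e·p* gives e = m(1−p*)/p* = 0.45×0.25225/0.74775 = 0.15181.
New p* = m/(m+e) = 0.45000/(0.45000+0.09260) = 0.82934.
Expected occupied = 222 × 0.82934 = 184.11 ≈ 184.

184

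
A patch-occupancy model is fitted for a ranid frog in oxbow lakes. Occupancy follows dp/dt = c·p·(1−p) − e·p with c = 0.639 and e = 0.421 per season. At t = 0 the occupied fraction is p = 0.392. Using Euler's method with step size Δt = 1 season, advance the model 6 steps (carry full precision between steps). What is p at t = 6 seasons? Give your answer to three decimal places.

0.351

Update rule: p ← p + [c·p·(1−p) − e·p]·Δt with Δt = 1.
p: 0.39200 → 0.37926  (Δp = -0.01274)
p: 0.37926 → 0.37003  (Δp = -0.00924)
p: 0.37003 → 0.36320  (Δp = -0.00683)
p: 0.36320 → 0.35809  (Δp = -0.00512)
p: 0.35809 → 0.35421  (Δp = -0.00387)
p: 0.35421 → 0.35126  (Δp = -0.00295)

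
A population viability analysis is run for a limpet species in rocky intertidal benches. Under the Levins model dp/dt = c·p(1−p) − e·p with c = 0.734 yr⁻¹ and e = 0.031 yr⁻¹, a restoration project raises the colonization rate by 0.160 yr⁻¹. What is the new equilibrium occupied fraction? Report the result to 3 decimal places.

0.965

Before: p* = 1 − 0.031/0.734 = 0.9578.
After the change, c = 0.894, e = 0.031, so p* = 1 − 0.031/0.894 = 0.9653.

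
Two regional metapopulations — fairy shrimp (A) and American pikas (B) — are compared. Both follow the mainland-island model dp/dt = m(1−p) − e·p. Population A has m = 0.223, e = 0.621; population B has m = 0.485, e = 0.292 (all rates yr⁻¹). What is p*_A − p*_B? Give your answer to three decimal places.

-0.360

A: p*_A = m/(m+e) = 0.223/0.8440 = 0.2642.
B: p*_B = 0.485/0.7770 = 0.6242.
p*_A − p*_B = 0.2642 − 0.6242 = -0.3600.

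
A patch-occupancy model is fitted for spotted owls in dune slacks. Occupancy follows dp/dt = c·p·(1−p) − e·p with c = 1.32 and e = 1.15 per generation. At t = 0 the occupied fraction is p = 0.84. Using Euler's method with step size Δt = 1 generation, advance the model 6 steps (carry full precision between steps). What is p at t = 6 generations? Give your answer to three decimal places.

0.078

Update rule: p ← p + [c·p·(1−p) − e·p]·Δt with Δt = 1.
step 1: Δp = -0.78859, p = 0.05141
step 2: Δp = +0.00525, p = 0.05666
step 3: Δp = +0.00539, p = 0.06205
step 4: Δp = +0.00547, p = 0.06752
step 5: Δp = +0.00546, p = 0.07298
step 6: Δp = +0.00538, p = 0.07836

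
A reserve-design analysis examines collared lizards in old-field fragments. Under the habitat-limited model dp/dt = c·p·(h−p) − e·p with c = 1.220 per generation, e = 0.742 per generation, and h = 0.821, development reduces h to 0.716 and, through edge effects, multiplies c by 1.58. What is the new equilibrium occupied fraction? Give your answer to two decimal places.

Before: p* = h − e/c = 0.821 − 0.742/1.220 = 0.821 − 0.6082 = 0.2128.
After: c = 1.9276, e = 0.742, h = 0.716; p* = 0.716 − 0.742/1.9276 = 0.3311.

0.33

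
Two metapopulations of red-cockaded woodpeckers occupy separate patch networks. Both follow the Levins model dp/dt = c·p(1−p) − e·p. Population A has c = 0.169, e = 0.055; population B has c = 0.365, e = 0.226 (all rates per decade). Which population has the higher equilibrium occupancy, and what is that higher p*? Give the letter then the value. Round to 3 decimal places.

A: p*_A = 1 − 0.055/0.169 = 0.6746.
B: p*_B = 1 − 0.226/0.365 = 0.3808.
A is higher at 0.6746.

A, 0.675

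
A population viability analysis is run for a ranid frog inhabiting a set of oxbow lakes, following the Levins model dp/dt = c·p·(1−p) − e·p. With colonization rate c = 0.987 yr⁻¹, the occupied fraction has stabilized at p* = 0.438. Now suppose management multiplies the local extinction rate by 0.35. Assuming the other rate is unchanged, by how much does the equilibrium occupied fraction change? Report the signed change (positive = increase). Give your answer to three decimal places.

Balance c(1−p*) = e gives e = 0.987×(1 − 0.43800) = 0.55469.
New p* = 1 − e/c = 1 − 0.19414/0.98700 = 0.80330.
Δp* = 0.80330 − 0.43800 = +0.36530.

0.365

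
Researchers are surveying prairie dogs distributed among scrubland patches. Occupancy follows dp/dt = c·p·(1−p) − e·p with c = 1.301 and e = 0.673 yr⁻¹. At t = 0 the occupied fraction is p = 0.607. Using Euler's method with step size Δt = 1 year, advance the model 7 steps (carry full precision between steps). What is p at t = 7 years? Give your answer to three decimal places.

0.483

Update rule: p ← p + [c·p·(1−p) − e·p]·Δt with Δt = 1.
  1  |  dp/dt·Δt = -0.098156  |  p_1 = 0.508844
  2  |  dp/dt·Δt = -0.017304  |  p_2 = 0.491540
  3  |  dp/dt·Δt = -0.005650  |  p_3 = 0.485891
  4  |  dp/dt·Δt = -0.002013  |  p_4 = 0.483877
  5  |  dp/dt·Δt = -0.000738  |  p_5 = 0.483140
  6  |  dp/dt·Δt = -0.000273  |  p_6 = 0.482867
  7  |  dp/dt·Δt = -0.000101  |  p_7 = 0.482766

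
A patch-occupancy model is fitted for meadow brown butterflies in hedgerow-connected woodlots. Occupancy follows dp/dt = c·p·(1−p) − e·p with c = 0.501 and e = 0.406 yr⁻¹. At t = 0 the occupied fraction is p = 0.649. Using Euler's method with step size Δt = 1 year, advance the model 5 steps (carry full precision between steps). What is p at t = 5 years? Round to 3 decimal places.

0.313

Update rule: p ← p + [c·p·(1−p) − e·p]·Δt with Δt = 1.
step 1: Δp = -0.14937, p = 0.49963
step 2: Δp = -0.07760, p = 0.42203
step 3: Δp = -0.04914, p = 0.37289
step 4: Δp = -0.03424, p = 0.33865
step 5: Δp = -0.02529, p = 0.31337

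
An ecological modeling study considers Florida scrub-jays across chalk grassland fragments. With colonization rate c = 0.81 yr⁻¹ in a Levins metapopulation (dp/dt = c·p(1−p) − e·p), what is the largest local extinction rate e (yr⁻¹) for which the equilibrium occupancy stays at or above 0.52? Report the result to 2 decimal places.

1 − e/c ≥ 0.52 ⇒ e ≤ c(1 − 0.52) = 0.81 × 0.4800.
e_max = 0.3888.

0.39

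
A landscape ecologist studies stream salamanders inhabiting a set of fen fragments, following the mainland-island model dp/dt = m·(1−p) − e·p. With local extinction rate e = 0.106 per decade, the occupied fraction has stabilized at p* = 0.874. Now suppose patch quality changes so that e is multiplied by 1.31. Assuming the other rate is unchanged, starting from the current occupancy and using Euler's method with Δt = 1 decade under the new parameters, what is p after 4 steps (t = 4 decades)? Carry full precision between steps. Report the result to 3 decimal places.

Balance m(1−p*) = e·p* gives m = e·p*/(1−p*) = 0.106×0.87400/0.12600 = 0.73527.
Starting from p₀ = 0.87400; update p ← p + (dp/dt)·Δt with the new parameters.
t = 1: p = 0.87400 + (-0.02872) = 0.84528
t = 2: p = 0.84528 + (-0.00361) = 0.84167
t = 3: p = 0.84167 + (-0.00046) = 0.84121
t = 4: p = 0.84121 + (-0.00006) = 0.84115

0.841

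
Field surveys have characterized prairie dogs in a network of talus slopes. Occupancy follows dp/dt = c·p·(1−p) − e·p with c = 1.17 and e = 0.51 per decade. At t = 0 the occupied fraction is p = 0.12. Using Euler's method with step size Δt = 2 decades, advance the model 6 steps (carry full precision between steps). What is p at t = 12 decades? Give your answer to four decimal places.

0.5641

Update rule: p ← p + [c·p·(1−p) − e·p]·Δt with Δt = 2.
p: 0.12000 → 0.24470  (Δp = +0.12470)
p: 0.24470 → 0.42759  (Δp = +0.18289)
p: 0.42759 → 0.56418  (Δp = +0.13659)
p: 0.56418 → 0.56408  (Δp = -0.00010)
p: 0.56408 → 0.56411  (Δp = +0.00003)
p: 0.56411 → 0.56410  (Δp = -0.00001)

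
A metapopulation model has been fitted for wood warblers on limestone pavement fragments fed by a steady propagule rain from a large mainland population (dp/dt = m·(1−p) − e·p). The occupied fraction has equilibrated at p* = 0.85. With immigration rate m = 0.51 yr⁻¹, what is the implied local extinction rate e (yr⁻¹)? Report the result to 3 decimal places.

0.090

At equilibrium m(1−p*) = e·p*, so e = m(1−p*)/p*.
e = 0.51 × 0.1500 / 0.85 = 0.0900.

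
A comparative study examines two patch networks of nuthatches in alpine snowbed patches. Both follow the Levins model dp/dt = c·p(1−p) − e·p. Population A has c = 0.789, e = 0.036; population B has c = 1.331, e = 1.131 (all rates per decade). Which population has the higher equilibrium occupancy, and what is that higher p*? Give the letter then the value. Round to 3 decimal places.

A, 0.954

A: p*_A = 1 − 0.036/0.789 = 0.9544.
B: p*_B = 1 − 1.131/1.331 = 0.1503.
A is higher at 0.9544.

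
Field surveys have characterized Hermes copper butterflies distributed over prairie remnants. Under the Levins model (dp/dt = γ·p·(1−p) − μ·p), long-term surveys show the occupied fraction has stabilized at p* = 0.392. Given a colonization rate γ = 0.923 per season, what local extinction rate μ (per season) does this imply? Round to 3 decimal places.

At equilibrium γ(1−p*) = μ.
μ = 0.923 × (1 − 0.392) = 0.923 × 0.6080 = 0.5612.

0.561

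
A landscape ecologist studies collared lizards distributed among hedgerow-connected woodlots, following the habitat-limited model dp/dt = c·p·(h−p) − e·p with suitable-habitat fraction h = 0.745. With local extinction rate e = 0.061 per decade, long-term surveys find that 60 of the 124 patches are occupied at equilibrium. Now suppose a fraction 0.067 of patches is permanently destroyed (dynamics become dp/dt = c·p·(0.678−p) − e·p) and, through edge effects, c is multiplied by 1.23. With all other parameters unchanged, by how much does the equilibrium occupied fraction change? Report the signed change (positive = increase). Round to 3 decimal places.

Observed p* = 60/124 = 0.48387.
Balance c(h−p*) = e gives c = e/(0.745 − 0.48387) = 0.061/0.26113 = 0.23360.
New p* = 0.678 − e/c = 0.678 − 0.06100/0.28733 = 0.46570.
Δp* = 0.46570 − 0.48387 = -0.01817.

-0.018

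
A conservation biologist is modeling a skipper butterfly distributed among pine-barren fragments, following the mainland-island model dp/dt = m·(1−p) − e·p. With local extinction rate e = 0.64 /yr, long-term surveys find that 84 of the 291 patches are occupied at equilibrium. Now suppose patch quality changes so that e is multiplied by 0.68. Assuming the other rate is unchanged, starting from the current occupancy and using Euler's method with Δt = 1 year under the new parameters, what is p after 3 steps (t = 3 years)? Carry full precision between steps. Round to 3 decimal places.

0.371

Observed p* = 84/291 = 0.28866.
Balance m(1−p*) = e·p* gives m = e·p*/(1−p*) = 0.64×0.28866/0.71134 = 0.25971.
Starting from p₀ = 0.28866; update p ← p + (dp/dt)·Δt with the new parameters.
t = 1: p = 0.28866 + (+0.05912) = 0.34778
t = 2: p = 0.34778 + (+0.01804) = 0.36581
t = 3: p = 0.36581 + (+0.00550) = 0.37132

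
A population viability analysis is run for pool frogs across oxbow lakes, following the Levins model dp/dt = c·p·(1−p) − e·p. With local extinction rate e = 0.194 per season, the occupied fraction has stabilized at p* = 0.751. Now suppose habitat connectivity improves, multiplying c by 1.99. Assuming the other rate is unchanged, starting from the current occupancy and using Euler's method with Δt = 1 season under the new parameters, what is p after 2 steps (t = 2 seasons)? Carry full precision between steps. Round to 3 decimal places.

Balance c(1−p*) = e gives c = e/(1 − 0.75100) = 0.194/0.24900 = 0.77912.
Starting from p₀ = 0.75100; update p ← p + (dp/dt)·Δt with the new parameters.
t = 1: p = 0.75100 + (+0.14424) = 0.89524
t = 2: p = 0.89524 + (-0.02826) = 0.86697

0.867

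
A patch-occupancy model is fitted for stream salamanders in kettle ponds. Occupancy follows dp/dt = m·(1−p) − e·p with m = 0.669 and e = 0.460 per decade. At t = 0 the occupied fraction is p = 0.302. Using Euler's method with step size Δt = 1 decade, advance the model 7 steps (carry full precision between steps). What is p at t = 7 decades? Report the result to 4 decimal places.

0.5926

Update rule: p ← p + [m·(1−p) − e·p]·Δt with Δt = 1.
step 1: Δp = +0.32804, p = 0.63004
step 2: Δp = -0.04232, p = 0.58772
step 3: Δp = +0.00546, p = 0.59318
step 4: Δp = -0.00070, p = 0.59248
step 5: Δp = +0.00009, p = 0.59257
step 6: Δp = -0.00001, p = 0.59256
step 7: Δp = +0.00000, p = 0.59256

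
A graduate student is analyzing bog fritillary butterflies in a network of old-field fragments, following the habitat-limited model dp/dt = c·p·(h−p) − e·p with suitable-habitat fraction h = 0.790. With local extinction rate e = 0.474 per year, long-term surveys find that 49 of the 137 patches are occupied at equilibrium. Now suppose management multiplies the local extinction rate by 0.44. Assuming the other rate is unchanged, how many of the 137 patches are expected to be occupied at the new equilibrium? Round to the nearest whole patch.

82

Observed p* = 49/137 = 0.35766.
Balance c(h−p*) = e gives c = e/(0.79 − 0.35766) = 0.474/0.43234 = 1.09636.
New p* = 0.79 − e/c = 0.79 − 0.20856/1.09636 = 0.59977.
Expected occupied = 137 × 0.59977 = 82.17 ≈ 82.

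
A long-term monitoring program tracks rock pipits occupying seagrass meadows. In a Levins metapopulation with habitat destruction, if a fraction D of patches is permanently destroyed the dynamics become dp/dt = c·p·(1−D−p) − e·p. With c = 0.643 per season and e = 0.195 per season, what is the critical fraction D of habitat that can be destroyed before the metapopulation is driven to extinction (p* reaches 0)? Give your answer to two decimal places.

0.70

The nontrivial equilibrium is p* = (1−D) − e/c; extinction occurs when this hits zero.
So D_crit = 1 − e/c = 1 − 0.195/0.643 = 1 − 0.3033 = 0.6967.
This equals the undisturbed p*, a classic result of Lande's extension.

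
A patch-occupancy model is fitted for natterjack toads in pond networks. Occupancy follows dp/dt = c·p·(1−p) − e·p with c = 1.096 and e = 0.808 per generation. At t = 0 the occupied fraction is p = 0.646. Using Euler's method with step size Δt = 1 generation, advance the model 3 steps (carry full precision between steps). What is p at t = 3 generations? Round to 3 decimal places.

Update rule: p ← p + [c·p·(1−p) − e·p]·Δt with Δt = 1.
p: 0.64600 → 0.37467  (Δp = -0.27133)
p: 0.37467 → 0.32872  (Δp = -0.04595)
p: 0.32872 → 0.30496  (Δp = -0.02376)

0.305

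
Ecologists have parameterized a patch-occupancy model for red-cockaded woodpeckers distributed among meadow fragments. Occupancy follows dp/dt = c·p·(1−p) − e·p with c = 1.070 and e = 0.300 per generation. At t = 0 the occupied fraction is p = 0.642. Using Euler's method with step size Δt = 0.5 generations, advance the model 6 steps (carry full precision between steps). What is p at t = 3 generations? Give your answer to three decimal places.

0.715

Update rule: p ← p + [c·p·(1−p) − e·p]·Δt with Δt = 0.5.
  1  |  dp/dt·Δt = +0.026662  |  p_1 = 0.668662
  2  |  dp/dt·Δt = +0.018232  |  p_2 = 0.686894
  3  |  dp/dt·Δt = +0.012029  |  p_3 = 0.698923
  4  |  dp/dt·Δt = +0.007742  |  p_4 = 0.706664
  5  |  dp/dt·Δt = +0.004900  |  p_5 = 0.711565
  6  |  dp/dt·Δt = +0.003069  |  p_6 = 0.714634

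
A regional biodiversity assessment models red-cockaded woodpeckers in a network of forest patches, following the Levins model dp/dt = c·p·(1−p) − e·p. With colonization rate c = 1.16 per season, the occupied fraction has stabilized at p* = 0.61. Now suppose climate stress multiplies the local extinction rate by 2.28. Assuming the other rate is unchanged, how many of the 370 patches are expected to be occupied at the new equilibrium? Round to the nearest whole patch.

41

Balance c(1−p*) = e gives e = 1.16×(1 − 0.61000) = 0.45240.
New p* = 1 − e/c = 1 − 1.03147/1.16000 = 0.11080.
Expected occupied = 370 × 0.11080 = 41.00 ≈ 41.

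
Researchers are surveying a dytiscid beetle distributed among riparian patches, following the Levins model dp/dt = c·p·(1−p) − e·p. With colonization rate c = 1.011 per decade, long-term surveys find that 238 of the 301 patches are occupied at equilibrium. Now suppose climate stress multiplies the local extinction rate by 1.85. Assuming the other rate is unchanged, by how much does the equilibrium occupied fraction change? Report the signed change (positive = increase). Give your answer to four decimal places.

-0.1779

Observed p* = 238/301 = 0.79070.
Balance c(1−p*) = e gives e = 1.011×(1 − 0.79070) = 0.21160.
New p* = 1 − e/c = 1 − 0.39146/1.01100 = 0.61280.
Δp* = 0.61280 − 0.79070 = -0.17790.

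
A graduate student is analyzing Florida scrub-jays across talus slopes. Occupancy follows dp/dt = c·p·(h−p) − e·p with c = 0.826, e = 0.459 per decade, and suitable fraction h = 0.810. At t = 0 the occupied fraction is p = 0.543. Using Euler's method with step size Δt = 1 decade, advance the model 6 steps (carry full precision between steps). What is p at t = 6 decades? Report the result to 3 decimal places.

0.285

Update rule: p ← p + [c·p·(h−p) − e·p]·Δt with Δt = 1.
p: 0.54300 → 0.41352  (Δp = -0.12948)
p: 0.41352 → 0.35914  (Δp = -0.05438)
p: 0.35914 → 0.32804  (Δp = -0.03110)
p: 0.32804 → 0.30806  (Δp = -0.01998)
p: 0.30806 → 0.29438  (Δp = -0.01368)
p: 0.29438 → 0.28464  (Δp = -0.00974)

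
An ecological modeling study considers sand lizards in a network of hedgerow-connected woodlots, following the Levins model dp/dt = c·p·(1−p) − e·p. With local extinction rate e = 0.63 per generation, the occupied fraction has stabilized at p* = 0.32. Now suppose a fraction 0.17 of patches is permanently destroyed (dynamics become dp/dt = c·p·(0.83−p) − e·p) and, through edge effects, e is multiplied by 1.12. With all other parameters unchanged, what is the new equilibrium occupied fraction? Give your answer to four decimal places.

Balance c(1−p*) = e gives c = e/(1 − 0.32000) = 0.63/0.68000 = 0.92647.
New p* = 0.83 − e/c = 0.83 − 0.70560/0.92647 = 0.06840.

0.0684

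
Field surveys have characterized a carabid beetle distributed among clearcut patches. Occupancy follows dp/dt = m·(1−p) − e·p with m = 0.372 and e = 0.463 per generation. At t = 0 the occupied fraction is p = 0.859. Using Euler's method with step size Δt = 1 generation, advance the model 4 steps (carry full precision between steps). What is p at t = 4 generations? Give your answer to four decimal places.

Update rule: p ← p + [m·(1−p) − e·p]·Δt with Δt = 1.
step 1: Δp = -0.34526, p = 0.51374
step 2: Δp = -0.05697, p = 0.45677
step 3: Δp = -0.00940, p = 0.44737
step 4: Δp = -0.00155, p = 0.44582

0.4458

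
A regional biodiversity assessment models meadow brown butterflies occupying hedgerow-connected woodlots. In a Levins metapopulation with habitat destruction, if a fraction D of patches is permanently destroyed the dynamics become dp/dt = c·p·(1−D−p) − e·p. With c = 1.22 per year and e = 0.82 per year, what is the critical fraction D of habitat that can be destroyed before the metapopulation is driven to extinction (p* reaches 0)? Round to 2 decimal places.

0.33

The nontrivial equilibrium is p* = (1−D) − e/c; extinction occurs when this hits zero.
So D_crit = 1 − e/c = 1 − 0.82/1.22 = 1 − 0.6721 = 0.3279.
This equals the undisturbed p*, a classic result of Lande's extension.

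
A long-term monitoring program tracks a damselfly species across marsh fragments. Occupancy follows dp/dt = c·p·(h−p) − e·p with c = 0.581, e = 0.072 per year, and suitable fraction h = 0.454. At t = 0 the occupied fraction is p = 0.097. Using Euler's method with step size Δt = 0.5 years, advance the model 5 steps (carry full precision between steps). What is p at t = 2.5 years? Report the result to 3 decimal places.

Update rule: p ← p + [c·p·(h−p) − e·p]·Δt with Δt = 0.5.
p: 0.09700 → 0.10357  (Δp = +0.00657)
p: 0.10357 → 0.11038  (Δp = +0.00681)
p: 0.11038 → 0.11743  (Δp = +0.00704)
p: 0.11743 → 0.12468  (Δp = +0.00725)
p: 0.12468 → 0.13212  (Δp = +0.00744)

0.132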